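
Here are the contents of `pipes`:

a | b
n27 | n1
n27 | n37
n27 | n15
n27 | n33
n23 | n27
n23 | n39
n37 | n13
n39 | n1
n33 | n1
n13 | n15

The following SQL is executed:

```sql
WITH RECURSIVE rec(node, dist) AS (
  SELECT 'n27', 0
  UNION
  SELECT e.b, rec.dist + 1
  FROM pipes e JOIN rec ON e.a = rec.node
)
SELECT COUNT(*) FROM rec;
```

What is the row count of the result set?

Base: (n27, dist=0).
Iteration 1: edges from {n27} -> (n1, dist=1), (n15, dist=1), (n33, dist=1), (n37, dist=1).
Iteration 2: edges from {n1,n15,n33,n37} -> (n1, dist=2), (n13, dist=2).
Iteration 3: edges from {n1,n13} -> (n15, dist=3).
Iteration 4: no outgoing edges from {n15}; recursion stops.
Total rows emitted: 8.

8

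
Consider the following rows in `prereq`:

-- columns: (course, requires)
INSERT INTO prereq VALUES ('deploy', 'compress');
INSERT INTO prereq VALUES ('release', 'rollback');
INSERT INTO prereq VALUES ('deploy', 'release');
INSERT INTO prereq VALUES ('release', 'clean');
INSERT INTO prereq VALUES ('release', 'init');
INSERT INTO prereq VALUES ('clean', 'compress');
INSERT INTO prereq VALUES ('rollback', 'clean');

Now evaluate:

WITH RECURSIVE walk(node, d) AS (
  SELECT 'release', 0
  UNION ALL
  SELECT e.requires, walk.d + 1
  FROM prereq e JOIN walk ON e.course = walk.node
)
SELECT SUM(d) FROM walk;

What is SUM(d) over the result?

10

Base: (release, d=0).
Iteration 1: edges from {release} -> (clean, d=1), (init, d=1), (rollback, d=1).
Iteration 2: edges from {clean,init,rollback} -> (clean, d=2), (compress, d=2).
Iteration 3: edges from {clean,compress} -> (compress, d=3).
Iteration 4: no outgoing edges from {compress}; recursion stops.
SUM(d) = 0 + 1 + 1 + 1 + 2 + 2 + 3 = 10.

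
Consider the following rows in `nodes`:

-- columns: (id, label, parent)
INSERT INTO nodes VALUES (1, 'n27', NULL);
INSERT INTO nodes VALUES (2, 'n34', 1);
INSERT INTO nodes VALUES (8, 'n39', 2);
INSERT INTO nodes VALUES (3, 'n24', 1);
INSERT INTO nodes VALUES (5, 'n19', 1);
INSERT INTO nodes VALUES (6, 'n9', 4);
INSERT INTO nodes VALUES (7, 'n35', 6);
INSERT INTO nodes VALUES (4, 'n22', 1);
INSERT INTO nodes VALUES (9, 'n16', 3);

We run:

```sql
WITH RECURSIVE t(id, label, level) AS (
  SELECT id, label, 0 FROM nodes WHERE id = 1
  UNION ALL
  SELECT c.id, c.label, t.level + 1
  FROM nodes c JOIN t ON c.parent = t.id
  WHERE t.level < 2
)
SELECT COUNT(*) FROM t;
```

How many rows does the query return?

8

Base: id=1 (n27) at level 0.
Iteration 1: rows with parent in {1} -> n34 (id 2, level 1), n24 (id 3, level 1), n22 (id 4, level 1), n19 (id 5, level 1).
Iteration 2: rows with parent in {2,3,4,5} -> n9 (id 6, level 2), n39 (id 8, level 2), n16 (id 9, level 2).
Iteration 3: level < 2 fails for all current rows; recursion stops.
Total rows emitted: 8.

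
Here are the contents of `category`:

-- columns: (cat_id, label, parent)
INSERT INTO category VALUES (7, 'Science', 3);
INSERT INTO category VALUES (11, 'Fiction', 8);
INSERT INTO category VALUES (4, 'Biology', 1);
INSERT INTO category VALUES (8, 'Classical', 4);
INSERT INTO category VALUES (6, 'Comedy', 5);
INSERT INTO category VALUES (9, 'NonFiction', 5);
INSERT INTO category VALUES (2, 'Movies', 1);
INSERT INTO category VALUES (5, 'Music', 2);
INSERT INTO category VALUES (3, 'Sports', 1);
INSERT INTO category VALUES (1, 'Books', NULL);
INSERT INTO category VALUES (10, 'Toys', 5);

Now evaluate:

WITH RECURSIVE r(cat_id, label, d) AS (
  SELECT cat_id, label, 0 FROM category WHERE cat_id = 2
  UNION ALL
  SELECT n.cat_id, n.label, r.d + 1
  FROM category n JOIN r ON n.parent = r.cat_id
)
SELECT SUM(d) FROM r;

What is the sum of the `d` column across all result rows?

7

Base: cat_id=2 (Movies) at d 0.
Iteration 1: rows with parent in {2} -> Music (id 5, d 1).
Iteration 2: rows with parent in {5} -> Comedy (id 6, d 2), NonFiction (id 9, d 2), Toys (id 10, d 2).
Iteration 3: no rows with parent in {6,9,10}; recursion stops.
SUM(d) = 0 + 1 + 2 + 2 + 2 = 7.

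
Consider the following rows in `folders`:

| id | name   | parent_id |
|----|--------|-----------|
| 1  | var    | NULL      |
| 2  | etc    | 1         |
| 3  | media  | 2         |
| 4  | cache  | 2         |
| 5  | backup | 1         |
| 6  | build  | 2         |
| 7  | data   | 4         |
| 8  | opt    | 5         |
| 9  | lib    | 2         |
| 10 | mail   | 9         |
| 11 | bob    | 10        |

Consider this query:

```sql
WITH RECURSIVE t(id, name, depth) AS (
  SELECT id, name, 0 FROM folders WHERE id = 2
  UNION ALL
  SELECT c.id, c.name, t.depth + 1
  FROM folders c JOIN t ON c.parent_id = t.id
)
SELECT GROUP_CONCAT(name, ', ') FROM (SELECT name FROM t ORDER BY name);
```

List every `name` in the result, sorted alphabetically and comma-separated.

Base: id=2 (etc) at depth 0.
Iteration 1: rows with parent_id in {2} -> media (id 3, depth 1), cache (id 4, depth 1), build (id 6, depth 1), lib (id 9, depth 1).
Iteration 2: rows with parent_id in {3,4,6,9} -> data (id 7, depth 2), mail (id 10, depth 2).
Iteration 3: rows with parent_id in {7,10} -> bob (id 11, depth 3).
Iteration 4: no rows with parent_id in {11}; recursion stops.

bob, build, cache, data, etc, lib, mail, media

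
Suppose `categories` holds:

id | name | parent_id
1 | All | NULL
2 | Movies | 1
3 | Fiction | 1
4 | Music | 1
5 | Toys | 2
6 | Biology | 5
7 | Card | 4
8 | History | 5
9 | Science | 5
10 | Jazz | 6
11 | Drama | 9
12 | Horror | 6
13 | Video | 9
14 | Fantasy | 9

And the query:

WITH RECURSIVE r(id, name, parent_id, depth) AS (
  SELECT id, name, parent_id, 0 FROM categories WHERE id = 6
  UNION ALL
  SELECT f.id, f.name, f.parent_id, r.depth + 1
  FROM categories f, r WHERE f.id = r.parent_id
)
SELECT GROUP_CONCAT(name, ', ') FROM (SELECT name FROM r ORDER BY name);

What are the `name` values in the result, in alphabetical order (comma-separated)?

Base: id=6 (Biology), parent_id=5, depth 0.
Iteration 1: join on id=5 -> Toys (id 5, parent_id=2, depth 1).
Iteration 2: join on id=2 -> Movies (id 2, parent_id=1, depth 2).
Iteration 3: join on id=1 -> All (id 1, parent_id=NULL, depth 3).
Iteration 4: parent_id is NULL; no match; recursion stops.

All, Biology, Movies, Toys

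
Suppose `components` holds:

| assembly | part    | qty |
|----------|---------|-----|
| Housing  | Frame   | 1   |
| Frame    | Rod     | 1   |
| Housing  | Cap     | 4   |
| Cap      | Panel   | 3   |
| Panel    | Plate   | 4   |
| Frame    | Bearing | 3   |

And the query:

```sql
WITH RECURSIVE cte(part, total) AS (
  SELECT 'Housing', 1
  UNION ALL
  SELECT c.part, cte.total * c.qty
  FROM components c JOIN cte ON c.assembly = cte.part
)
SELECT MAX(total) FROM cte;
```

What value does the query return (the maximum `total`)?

48

Base: (Housing, total=1).
Iteration 1: components of {Housing} -> Cap = 1*4 = 4, Frame = 1*1 = 1.
Iteration 2: components of {Cap,Frame} -> Bearing = 1*3 = 3, Panel = 4*3 = 12, Rod = 1*1 = 1.
Iteration 3: components of {Bearing,Panel,Rod} -> Plate = 12*4 = 48.
Iteration 4: no further components; recursion stops.
total values: 1, 4, 1, 12, 3, 1, 48; the maximum is 48.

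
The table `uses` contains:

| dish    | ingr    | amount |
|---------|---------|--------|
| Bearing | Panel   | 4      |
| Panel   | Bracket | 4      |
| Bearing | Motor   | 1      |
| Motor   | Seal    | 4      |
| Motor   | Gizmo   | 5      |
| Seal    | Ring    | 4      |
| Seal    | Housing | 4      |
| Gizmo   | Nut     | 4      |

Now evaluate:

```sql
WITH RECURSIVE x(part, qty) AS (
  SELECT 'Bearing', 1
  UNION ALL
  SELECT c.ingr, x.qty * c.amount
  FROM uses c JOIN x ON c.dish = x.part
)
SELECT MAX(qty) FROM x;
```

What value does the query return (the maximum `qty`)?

Base: (Bearing, qty=1).
Iteration 1: components of {Bearing} -> Motor = 1*1 = 1, Panel = 1*4 = 4.
Iteration 2: components of {Motor,Panel} -> Bracket = 4*4 = 16, Gizmo = 1*5 = 5, Seal = 1*4 = 4.
Iteration 3: components of {Bracket,Gizmo,Seal} -> Housing = 4*4 = 16, Nut = 5*4 = 20, Ring = 4*4 = 16.
Iteration 4: no further components; recursion stops.
qty values: 1, 4, 1, 16, 4, 5, 16, 16, 20; the maximum is 20.

20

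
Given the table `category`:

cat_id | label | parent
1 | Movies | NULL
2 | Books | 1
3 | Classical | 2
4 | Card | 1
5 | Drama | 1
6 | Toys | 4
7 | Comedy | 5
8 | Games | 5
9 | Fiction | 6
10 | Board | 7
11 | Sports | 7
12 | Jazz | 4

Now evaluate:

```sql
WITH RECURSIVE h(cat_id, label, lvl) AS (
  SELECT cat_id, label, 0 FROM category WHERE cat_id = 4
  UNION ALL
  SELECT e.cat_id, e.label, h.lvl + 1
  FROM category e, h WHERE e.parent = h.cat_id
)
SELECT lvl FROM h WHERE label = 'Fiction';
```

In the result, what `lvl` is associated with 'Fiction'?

2

Base: cat_id=4 (Card) at lvl 0.
Iteration 1: rows with parent in {4} -> Toys (id 6, lvl 1), Jazz (id 12, lvl 1).
Iteration 2: rows with parent in {6,12} -> Fiction (id 9, lvl 2).
Iteration 3: no rows with parent in {9}; recursion stops.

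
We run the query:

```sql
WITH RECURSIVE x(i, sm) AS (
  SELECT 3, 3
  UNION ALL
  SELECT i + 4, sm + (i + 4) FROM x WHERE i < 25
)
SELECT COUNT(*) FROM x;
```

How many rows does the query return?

Base: i=3, sm=3.
Iteration 1: 3 < 25 holds -> i = 3 + 4 = 7, sm = 3 + 7 = 10.
Iteration 2: 7 < 25 holds -> i = 7 + 4 = 11, sm = 10 + 11 = 21.
Iteration 3: 11 < 25 holds -> i = 11 + 4 = 15, sm = 21 + 15 = 36.
Iteration 4: 15 < 25 holds -> i = 15 + 4 = 19, sm = 36 + 19 = 55.
Iteration 5: 19 < 25 holds -> i = 19 + 4 = 23, sm = 55 + 23 = 78.
Iteration 6: 23 < 25 holds -> i = 23 + 4 = 27, sm = 78 + 27 = 105.
Iteration 7: 27 < 25 fails; recursion stops.
Total rows emitted: 7.

7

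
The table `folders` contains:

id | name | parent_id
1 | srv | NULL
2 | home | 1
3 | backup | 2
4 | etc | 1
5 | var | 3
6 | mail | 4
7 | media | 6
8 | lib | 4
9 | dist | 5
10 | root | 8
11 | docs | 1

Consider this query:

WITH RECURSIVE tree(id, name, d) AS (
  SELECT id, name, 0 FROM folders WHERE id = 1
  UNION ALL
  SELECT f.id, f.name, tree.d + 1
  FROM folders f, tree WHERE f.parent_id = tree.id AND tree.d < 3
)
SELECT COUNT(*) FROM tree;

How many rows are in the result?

Base: id=1 (srv) at d 0.
Iteration 1: rows with parent_id in {1} -> home (id 2, d 1), etc (id 4, d 1), docs (id 11, d 1).
Iteration 2: rows with parent_id in {2,4,11} -> backup (id 3, d 2), mail (id 6, d 2), lib (id 8, d 2).
Iteration 3: rows with parent_id in {3,6,8} -> var (id 5, d 3), media (id 7, d 3), root (id 10, d 3).
Iteration 4: d < 3 fails for all current rows; recursion stops.
Total rows emitted: 10.

10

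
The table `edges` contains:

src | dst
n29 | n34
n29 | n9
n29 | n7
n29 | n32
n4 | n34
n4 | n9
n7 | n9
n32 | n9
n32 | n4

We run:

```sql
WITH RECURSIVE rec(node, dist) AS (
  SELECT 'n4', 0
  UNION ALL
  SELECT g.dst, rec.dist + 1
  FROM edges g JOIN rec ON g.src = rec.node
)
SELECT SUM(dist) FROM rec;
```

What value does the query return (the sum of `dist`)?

2

Base: (n4, dist=0).
Iteration 1: edges from {n4} -> (n34, dist=1), (n9, dist=1).
Iteration 2: no outgoing edges from {n34,n9}; recursion stops.
SUM(dist) = 0 + 1 + 1 = 2.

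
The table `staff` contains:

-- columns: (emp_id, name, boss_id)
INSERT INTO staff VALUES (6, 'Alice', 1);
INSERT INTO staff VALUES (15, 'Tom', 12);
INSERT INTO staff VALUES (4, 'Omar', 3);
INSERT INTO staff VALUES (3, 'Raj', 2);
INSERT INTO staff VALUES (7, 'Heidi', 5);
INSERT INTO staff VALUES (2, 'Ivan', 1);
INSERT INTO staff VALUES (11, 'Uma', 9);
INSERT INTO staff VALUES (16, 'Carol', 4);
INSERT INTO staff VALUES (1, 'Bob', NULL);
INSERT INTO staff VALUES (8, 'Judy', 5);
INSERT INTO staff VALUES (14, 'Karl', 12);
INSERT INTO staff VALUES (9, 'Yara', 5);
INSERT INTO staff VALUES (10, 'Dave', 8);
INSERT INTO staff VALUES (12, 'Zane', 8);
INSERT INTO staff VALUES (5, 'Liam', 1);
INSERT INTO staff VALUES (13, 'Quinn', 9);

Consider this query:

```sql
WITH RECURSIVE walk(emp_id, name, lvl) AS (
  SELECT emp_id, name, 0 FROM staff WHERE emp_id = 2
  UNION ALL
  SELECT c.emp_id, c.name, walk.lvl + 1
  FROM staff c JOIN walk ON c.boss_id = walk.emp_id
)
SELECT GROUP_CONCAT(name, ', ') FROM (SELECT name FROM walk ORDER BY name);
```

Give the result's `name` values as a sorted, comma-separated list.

Carol, Ivan, Omar, Raj

Base: emp_id=2 (Ivan) at lvl 0.
Iteration 1: rows with boss_id in {2} -> Raj (id 3, lvl 1).
Iteration 2: rows with boss_id in {3} -> Omar (id 4, lvl 2).
Iteration 3: rows with boss_id in {4} -> Carol (id 16, lvl 3).
Iteration 4: no rows with boss_id in {16}; recursion stops.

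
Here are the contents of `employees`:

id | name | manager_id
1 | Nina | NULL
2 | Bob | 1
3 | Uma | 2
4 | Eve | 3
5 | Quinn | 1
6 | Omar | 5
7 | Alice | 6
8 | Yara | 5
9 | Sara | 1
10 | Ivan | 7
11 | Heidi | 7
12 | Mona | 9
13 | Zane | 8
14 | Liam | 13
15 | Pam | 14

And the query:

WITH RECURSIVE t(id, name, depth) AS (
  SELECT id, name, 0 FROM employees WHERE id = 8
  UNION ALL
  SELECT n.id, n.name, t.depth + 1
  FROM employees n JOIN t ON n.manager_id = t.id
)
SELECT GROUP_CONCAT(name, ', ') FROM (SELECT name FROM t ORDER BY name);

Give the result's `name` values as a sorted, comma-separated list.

Liam, Pam, Yara, Zane

Base: id=8 (Yara) at depth 0.
Iteration 1: rows with manager_id in {8} -> Zane (id 13, depth 1).
Iteration 2: rows with manager_id in {13} -> Liam (id 14, depth 2).
Iteration 3: rows with manager_id in {14} -> Pam (id 15, depth 3).
Iteration 4: no rows with manager_id in {15}; recursion stops.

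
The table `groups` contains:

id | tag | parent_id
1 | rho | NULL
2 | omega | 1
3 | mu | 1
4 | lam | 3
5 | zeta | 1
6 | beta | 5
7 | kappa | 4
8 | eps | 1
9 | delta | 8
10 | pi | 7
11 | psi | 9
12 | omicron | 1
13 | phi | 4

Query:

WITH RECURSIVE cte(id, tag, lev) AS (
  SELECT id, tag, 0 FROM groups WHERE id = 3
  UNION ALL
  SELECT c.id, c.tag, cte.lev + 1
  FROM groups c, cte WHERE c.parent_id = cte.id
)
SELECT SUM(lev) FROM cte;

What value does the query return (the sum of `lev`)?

8

Base: id=3 (mu) at lev 0.
Iteration 1: rows with parent_id in {3} -> lam (id 4, lev 1).
Iteration 2: rows with parent_id in {4} -> kappa (id 7, lev 2), phi (id 13, lev 2).
Iteration 3: rows with parent_id in {7,13} -> pi (id 10, lev 3).
Iteration 4: no rows with parent_id in {10}; recursion stops.
SUM(lev) = 0 + 1 + 2 + 2 + 3 = 8.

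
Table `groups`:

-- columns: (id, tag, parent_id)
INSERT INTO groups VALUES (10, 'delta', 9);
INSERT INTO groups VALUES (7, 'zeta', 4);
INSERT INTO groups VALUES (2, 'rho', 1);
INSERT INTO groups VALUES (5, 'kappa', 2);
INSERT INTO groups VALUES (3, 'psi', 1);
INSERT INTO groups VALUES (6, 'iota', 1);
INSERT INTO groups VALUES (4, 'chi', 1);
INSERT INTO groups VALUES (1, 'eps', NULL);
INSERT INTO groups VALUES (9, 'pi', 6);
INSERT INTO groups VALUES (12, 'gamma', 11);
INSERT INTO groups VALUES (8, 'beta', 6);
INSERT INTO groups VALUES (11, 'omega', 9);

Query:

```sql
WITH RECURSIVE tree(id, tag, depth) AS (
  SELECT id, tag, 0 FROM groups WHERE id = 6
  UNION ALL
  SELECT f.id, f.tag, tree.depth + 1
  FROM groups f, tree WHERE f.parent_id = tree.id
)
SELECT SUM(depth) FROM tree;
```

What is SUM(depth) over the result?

Base: id=6 (iota) at depth 0.
Iteration 1: rows with parent_id in {6} -> beta (id 8, depth 1), pi (id 9, depth 1).
Iteration 2: rows with parent_id in {8,9} -> delta (id 10, depth 2), omega (id 11, depth 2).
Iteration 3: rows with parent_id in {10,11} -> gamma (id 12, depth 3).
Iteration 4: no rows with parent_id in {12}; recursion stops.
SUM(depth) = 0 + 1 + 1 + 2 + 2 + 3 = 9.

9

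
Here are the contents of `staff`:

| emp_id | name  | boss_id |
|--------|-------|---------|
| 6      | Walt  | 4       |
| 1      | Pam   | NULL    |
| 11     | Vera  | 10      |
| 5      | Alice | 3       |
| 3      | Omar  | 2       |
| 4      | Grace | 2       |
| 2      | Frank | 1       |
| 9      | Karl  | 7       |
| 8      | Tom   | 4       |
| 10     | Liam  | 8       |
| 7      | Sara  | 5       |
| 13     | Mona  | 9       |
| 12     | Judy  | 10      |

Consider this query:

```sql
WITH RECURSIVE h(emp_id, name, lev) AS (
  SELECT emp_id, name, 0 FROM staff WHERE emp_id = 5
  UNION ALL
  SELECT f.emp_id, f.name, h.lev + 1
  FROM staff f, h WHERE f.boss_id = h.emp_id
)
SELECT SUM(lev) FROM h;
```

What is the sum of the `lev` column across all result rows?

Base: emp_id=5 (Alice) at lev 0.
Iteration 1: rows with boss_id in {5} -> Sara (id 7, lev 1).
Iteration 2: rows with boss_id in {7} -> Karl (id 9, lev 2).
Iteration 3: rows with boss_id in {9} -> Mona (id 13, lev 3).
Iteration 4: no rows with boss_id in {13}; recursion stops.
SUM(lev) = 0 + 1 + 2 + 3 = 6.

6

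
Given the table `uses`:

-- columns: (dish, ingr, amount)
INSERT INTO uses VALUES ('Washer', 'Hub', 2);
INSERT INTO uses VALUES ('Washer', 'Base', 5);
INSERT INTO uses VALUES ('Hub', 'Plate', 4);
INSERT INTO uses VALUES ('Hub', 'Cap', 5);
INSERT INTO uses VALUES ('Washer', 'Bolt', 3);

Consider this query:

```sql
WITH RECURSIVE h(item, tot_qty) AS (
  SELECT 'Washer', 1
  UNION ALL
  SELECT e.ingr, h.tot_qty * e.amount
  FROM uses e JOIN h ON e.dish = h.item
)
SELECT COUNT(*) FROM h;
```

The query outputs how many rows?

6

Base: (Washer, tot_qty=1).
Iteration 1: components of {Washer} -> Base = 1*5 = 5, Bolt = 1*3 = 3, Hub = 1*2 = 2.
Iteration 2: components of {Base,Bolt,Hub} -> Cap = 2*5 = 10, Plate = 2*4 = 8.
Iteration 3: no further components; recursion stops.
Total rows emitted: 6.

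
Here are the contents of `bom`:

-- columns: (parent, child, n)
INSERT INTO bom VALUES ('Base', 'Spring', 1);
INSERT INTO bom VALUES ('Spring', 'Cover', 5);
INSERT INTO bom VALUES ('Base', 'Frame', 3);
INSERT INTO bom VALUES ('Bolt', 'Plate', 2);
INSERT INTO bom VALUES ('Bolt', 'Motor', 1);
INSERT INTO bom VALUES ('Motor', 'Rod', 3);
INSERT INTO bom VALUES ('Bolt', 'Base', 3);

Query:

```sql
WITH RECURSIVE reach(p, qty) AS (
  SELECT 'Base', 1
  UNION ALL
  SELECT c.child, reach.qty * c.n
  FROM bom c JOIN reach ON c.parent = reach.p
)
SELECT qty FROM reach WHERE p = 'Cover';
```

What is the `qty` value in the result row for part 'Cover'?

Base: (Base, qty=1).
Iteration 1: components of {Base} -> Frame = 1*3 = 3, Spring = 1*1 = 1.
Iteration 2: components of {Frame,Spring} -> Cover = 1*5 = 5.
Iteration 3: no further components; recursion stops.

5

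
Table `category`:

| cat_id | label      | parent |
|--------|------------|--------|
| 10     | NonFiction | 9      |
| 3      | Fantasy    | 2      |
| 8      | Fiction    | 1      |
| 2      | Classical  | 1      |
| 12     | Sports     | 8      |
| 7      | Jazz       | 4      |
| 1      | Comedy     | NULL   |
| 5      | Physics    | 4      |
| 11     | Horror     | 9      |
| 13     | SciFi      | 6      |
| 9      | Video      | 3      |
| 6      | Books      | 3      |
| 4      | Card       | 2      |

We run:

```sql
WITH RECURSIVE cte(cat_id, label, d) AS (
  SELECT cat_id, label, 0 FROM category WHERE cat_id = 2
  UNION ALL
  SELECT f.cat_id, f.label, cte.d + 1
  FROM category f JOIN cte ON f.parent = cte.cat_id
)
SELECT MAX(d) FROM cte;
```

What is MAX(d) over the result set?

3

Base: cat_id=2 (Classical) at d 0.
Iteration 1: rows with parent in {2} -> Fantasy (id 3, d 1), Card (id 4, d 1).
Iteration 2: rows with parent in {3,4} -> Physics (id 5, d 2), Books (id 6, d 2), Jazz (id 7, d 2), Video (id 9, d 2).
Iteration 3: rows with parent in {5,6,7,9} -> NonFiction (id 10, d 3), Horror (id 11, d 3), SciFi (id 13, d 3).
Iteration 4: no rows with parent in {10,11,13}; recursion stops.
d values: 0, 1, 1, 2, 2, 2, 2, 3, 3, 3; the maximum is 3.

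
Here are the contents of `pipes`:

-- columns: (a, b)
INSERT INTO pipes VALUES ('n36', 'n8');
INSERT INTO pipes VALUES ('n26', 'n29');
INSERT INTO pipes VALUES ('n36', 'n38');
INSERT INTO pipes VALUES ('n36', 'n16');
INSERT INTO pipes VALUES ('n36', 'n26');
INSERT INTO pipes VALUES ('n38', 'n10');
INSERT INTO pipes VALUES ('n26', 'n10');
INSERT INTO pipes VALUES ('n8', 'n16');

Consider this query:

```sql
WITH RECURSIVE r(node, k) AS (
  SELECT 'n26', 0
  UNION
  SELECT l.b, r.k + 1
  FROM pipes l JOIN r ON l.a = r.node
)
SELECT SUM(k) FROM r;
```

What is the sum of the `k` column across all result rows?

2

Base: (n26, k=0).
Iteration 1: edges from {n26} -> (n10, k=1), (n29, k=1).
Iteration 2: no outgoing edges from {n10,n29}; recursion stops.
SUM(k) = 0 + 1 + 1 = 2.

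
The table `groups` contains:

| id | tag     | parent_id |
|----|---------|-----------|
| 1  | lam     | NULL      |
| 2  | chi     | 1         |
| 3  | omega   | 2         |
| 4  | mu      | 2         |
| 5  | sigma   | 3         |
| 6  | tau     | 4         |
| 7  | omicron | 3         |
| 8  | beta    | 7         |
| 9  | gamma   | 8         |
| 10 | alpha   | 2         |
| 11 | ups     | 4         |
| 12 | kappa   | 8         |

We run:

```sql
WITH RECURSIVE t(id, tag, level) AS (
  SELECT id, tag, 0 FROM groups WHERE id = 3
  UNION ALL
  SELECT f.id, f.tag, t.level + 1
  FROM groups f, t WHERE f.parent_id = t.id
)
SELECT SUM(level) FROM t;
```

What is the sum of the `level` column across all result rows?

Base: id=3 (omega) at level 0.
Iteration 1: rows with parent_id in {3} -> sigma (id 5, level 1), omicron (id 7, level 1).
Iteration 2: rows with parent_id in {5,7} -> beta (id 8, level 2).
Iteration 3: rows with parent_id in {8} -> gamma (id 9, level 3), kappa (id 12, level 3).
Iteration 4: no rows with parent_id in {9,12}; recursion stops.
SUM(level) = 0 + 1 + 1 + 2 + 3 + 3 = 10.

10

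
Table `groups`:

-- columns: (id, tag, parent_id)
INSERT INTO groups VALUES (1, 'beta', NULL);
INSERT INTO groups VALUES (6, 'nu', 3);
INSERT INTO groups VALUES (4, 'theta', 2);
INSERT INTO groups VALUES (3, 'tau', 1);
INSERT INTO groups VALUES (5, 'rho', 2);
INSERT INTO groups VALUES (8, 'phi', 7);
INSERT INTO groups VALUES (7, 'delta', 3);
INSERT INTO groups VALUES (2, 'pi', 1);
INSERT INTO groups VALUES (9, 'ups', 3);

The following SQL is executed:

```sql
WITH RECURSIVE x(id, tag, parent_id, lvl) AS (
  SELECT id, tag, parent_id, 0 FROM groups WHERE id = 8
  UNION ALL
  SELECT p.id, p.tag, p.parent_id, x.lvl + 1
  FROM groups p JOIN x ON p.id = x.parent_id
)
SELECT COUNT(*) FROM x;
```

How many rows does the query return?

Base: id=8 (phi), parent_id=7, lvl 0.
Iteration 1: join on id=7 -> delta (id 7, parent_id=3, lvl 1).
Iteration 2: join on id=3 -> tau (id 3, parent_id=1, lvl 2).
Iteration 3: join on id=1 -> beta (id 1, parent_id=NULL, lvl 3).
Iteration 4: parent_id is NULL; no match; recursion stops.
Total rows emitted: 4.

4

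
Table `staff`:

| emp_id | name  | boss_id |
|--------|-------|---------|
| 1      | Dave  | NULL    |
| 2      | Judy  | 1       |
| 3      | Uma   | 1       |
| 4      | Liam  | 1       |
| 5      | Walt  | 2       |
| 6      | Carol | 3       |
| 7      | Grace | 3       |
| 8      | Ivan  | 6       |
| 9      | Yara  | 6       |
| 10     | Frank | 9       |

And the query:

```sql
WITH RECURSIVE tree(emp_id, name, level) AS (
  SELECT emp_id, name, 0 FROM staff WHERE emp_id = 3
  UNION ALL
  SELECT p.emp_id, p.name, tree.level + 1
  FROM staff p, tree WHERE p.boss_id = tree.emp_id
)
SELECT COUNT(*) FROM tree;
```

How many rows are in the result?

6

Base: emp_id=3 (Uma) at level 0.
Iteration 1: rows with boss_id in {3} -> Carol (id 6, level 1), Grace (id 7, level 1).
Iteration 2: rows with boss_id in {6,7} -> Ivan (id 8, level 2), Yara (id 9, level 2).
Iteration 3: rows with boss_id in {8,9} -> Frank (id 10, level 3).
Iteration 4: no rows with boss_id in {10}; recursion stops.
Total rows emitted: 6.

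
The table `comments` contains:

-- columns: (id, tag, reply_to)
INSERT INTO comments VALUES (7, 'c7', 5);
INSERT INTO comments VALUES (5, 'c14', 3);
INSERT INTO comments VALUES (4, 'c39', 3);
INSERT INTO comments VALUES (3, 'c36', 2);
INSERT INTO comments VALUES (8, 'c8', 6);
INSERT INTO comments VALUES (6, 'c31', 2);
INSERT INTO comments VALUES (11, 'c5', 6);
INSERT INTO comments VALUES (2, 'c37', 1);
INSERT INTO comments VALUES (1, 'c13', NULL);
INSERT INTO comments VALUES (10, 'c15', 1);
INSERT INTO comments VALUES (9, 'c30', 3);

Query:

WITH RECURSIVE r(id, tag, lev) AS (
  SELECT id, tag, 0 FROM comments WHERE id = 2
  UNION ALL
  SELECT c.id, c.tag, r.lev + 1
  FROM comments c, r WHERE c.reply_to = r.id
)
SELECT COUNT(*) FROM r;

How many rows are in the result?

9

Base: id=2 (c37) at lev 0.
Iteration 1: rows with reply_to in {2} -> c36 (id 3, lev 1), c31 (id 6, lev 1).
Iteration 2: rows with reply_to in {3,6} -> c39 (id 4, lev 2), c14 (id 5, lev 2), c8 (id 8, lev 2), c30 (id 9, lev 2), c5 (id 11, lev 2).
Iteration 3: rows with reply_to in {4,5,8,9,11} -> c7 (id 7, lev 3).
Iteration 4: no rows with reply_to in {7}; recursion stops.
Total rows emitted: 9.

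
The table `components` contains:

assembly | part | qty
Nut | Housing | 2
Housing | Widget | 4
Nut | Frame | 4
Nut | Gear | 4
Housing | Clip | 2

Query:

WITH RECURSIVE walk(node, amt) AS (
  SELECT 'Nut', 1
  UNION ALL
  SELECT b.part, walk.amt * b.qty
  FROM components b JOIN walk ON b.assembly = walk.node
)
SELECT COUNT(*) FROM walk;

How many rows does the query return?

Base: (Nut, amt=1).
Iteration 1: components of {Nut} -> Frame = 1*4 = 4, Gear = 1*4 = 4, Housing = 1*2 = 2.
Iteration 2: components of {Frame,Gear,Housing} -> Clip = 2*2 = 4, Widget = 2*4 = 8.
Iteration 3: no further components; recursion stops.
Total rows emitted: 6.

6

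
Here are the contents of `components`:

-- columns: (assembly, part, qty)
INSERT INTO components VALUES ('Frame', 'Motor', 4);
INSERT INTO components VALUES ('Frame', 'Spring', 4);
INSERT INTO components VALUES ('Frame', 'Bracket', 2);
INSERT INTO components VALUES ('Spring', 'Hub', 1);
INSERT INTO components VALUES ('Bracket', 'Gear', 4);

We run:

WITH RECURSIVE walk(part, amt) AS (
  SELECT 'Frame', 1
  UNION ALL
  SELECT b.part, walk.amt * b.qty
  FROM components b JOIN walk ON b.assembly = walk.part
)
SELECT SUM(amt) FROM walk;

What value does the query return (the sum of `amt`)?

Base: (Frame, amt=1).
Iteration 1: components of {Frame} -> Bracket = 1*2 = 2, Motor = 1*4 = 4, Spring = 1*4 = 4.
Iteration 2: components of {Bracket,Motor,Spring} -> Gear = 2*4 = 8, Hub = 4*1 = 4.
Iteration 3: no further components; recursion stops.
SUM(amt) = 1 + 4 + 4 + 2 + 4 + 8 = 23.

23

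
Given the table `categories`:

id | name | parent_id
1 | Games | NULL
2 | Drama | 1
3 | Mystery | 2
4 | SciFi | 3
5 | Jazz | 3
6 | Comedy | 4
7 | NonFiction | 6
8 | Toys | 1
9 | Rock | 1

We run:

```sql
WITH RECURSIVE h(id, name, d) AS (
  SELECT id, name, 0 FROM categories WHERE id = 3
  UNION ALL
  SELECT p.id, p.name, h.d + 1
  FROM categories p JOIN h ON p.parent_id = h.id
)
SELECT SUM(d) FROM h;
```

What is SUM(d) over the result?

7

Base: id=3 (Mystery) at d 0.
Iteration 1: rows with parent_id in {3} -> SciFi (id 4, d 1), Jazz (id 5, d 1).
Iteration 2: rows with parent_id in {4,5} -> Comedy (id 6, d 2).
Iteration 3: rows with parent_id in {6} -> NonFiction (id 7, d 3).
Iteration 4: no rows with parent_id in {7}; recursion stops.
SUM(d) = 0 + 1 + 1 + 2 + 3 = 7.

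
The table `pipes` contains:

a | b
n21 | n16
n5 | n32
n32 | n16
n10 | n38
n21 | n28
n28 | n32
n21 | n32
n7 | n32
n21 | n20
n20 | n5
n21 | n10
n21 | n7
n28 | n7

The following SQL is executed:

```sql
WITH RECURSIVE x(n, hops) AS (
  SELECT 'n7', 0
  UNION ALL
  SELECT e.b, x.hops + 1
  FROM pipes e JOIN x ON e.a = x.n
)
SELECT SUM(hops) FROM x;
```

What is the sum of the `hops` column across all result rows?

3

Base: (n7, hops=0).
Iteration 1: edges from {n7} -> (n32, hops=1).
Iteration 2: edges from {n32} -> (n16, hops=2).
Iteration 3: no outgoing edges from {n16}; recursion stops.
SUM(hops) = 0 + 1 + 2 = 3.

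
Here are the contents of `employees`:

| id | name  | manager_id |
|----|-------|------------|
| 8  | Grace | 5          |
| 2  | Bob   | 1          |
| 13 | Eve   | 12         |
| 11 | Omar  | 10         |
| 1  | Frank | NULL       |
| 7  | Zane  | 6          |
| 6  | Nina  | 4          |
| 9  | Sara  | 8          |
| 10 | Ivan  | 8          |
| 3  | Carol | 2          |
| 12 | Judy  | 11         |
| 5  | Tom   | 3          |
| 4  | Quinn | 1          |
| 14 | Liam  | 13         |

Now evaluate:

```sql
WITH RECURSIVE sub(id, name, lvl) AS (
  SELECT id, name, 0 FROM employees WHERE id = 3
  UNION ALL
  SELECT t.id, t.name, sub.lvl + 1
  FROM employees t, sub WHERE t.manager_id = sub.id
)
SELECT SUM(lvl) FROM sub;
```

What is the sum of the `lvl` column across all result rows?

Base: id=3 (Carol) at lvl 0.
Iteration 1: rows with manager_id in {3} -> Tom (id 5, lvl 1).
Iteration 2: rows with manager_id in {5} -> Grace (id 8, lvl 2).
Iteration 3: rows with manager_id in {8} -> Sara (id 9, lvl 3), Ivan (id 10, lvl 3).
Iteration 4: rows with manager_id in {9,10} -> Omar (id 11, lvl 4).
Iteration 5: rows with manager_id in {11} -> Judy (id 12, lvl 5).
Iteration 6: rows with manager_id in {12} -> Eve (id 13, lvl 6).
Iteration 7: rows with manager_id in {13} -> Liam (id 14, lvl 7).
Iteration 8: no rows with manager_id in {14}; recursion stops.
SUM(lvl) = 0 + 1 + 2 + 3 + 3 + 4 + 5 + 6 + 7 = 31.

31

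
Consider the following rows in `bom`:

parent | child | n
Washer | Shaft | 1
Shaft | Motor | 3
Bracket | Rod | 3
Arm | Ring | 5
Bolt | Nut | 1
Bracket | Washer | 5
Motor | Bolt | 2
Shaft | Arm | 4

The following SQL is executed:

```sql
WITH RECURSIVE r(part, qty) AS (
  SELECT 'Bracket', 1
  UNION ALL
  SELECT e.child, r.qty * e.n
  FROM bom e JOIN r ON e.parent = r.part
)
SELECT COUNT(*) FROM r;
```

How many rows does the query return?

9

Base: (Bracket, qty=1).
Iteration 1: components of {Bracket} -> Rod = 1*3 = 3, Washer = 1*5 = 5.
Iteration 2: components of {Rod,Washer} -> Shaft = 5*1 = 5.
Iteration 3: components of {Shaft} -> Arm = 5*4 = 20, Motor = 5*3 = 15.
Iteration 4: components of {Arm,Motor} -> Bolt = 15*2 = 30, Ring = 20*5 = 100.
Iteration 5: components of {Bolt,Ring} -> Nut = 30*1 = 30.
Iteration 6: no further components; recursion stops.
Total rows emitted: 9.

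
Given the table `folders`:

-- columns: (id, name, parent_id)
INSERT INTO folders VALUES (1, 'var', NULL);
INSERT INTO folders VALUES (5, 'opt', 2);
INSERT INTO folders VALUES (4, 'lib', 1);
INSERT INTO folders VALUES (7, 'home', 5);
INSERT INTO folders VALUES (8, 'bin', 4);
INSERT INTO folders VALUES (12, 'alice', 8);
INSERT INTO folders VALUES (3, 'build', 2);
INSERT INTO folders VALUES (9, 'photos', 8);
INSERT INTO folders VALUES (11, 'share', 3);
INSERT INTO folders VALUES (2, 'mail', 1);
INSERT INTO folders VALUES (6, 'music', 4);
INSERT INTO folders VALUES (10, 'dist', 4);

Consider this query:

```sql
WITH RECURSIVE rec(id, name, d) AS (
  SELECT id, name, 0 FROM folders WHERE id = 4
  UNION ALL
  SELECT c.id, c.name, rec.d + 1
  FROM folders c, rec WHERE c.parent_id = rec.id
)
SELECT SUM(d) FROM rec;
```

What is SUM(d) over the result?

Base: id=4 (lib) at d 0.
Iteration 1: rows with parent_id in {4} -> music (id 6, d 1), bin (id 8, d 1), dist (id 10, d 1).
Iteration 2: rows with parent_id in {6,8,10} -> photos (id 9, d 2), alice (id 12, d 2).
Iteration 3: no rows with parent_id in {9,12}; recursion stops.
SUM(d) = 0 + 1 + 1 + 1 + 2 + 2 = 7.

7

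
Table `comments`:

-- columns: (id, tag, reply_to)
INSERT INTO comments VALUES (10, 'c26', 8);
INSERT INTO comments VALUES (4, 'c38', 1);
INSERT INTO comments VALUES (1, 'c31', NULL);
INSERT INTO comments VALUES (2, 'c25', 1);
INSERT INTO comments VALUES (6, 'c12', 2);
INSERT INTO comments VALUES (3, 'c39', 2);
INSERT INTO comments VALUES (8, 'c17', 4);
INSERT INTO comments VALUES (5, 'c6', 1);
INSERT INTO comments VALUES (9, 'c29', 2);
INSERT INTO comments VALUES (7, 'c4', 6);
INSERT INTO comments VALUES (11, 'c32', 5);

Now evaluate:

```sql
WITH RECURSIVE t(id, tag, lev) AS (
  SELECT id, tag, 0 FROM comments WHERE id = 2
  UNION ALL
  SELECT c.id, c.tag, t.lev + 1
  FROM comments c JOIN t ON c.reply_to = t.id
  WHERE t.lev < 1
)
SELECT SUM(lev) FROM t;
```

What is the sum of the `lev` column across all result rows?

Base: id=2 (c25) at lev 0.
Iteration 1: rows with reply_to in {2} -> c39 (id 3, lev 1), c12 (id 6, lev 1), c29 (id 9, lev 1).
Iteration 2: lev < 1 fails for all current rows; recursion stops.
SUM(lev) = 0 + 1 + 1 + 1 = 3.

3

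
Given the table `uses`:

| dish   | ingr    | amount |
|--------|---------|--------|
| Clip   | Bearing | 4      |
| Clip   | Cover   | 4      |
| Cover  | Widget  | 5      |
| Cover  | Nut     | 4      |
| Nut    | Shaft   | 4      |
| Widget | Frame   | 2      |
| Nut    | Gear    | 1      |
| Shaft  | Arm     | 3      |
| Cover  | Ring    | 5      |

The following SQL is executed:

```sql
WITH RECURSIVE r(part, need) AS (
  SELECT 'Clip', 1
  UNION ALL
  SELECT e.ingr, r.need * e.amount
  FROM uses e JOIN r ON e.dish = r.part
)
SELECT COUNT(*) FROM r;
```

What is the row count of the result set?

Base: (Clip, need=1).
Iteration 1: components of {Clip} -> Bearing = 1*4 = 4, Cover = 1*4 = 4.
Iteration 2: components of {Bearing,Cover} -> Nut = 4*4 = 16, Ring = 4*5 = 20, Widget = 4*5 = 20.
Iteration 3: components of {Nut,Ring,Widget} -> Frame = 20*2 = 40, Gear = 16*1 = 16, Shaft = 16*4 = 64.
Iteration 4: components of {Frame,Gear,Shaft} -> Arm = 64*3 = 192.
Iteration 5: no further components; recursion stops.
Total rows emitted: 10.

10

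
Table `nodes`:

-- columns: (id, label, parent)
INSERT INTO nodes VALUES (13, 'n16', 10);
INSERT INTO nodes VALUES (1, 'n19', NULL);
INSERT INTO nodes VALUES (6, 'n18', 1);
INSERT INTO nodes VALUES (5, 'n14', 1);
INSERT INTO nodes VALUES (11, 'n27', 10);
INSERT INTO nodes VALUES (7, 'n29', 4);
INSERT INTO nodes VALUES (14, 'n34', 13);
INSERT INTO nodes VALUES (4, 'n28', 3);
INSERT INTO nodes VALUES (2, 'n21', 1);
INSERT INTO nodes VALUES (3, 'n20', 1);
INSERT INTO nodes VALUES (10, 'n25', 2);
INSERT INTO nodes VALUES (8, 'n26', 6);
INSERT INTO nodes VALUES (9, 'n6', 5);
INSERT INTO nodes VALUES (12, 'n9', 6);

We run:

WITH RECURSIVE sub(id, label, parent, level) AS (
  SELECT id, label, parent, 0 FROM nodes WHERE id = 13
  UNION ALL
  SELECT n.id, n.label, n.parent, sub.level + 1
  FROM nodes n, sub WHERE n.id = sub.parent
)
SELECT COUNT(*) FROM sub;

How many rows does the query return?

4

Base: id=13 (n16), parent=10, level 0.
Iteration 1: join on id=10 -> n25 (id 10, parent=2, level 1).
Iteration 2: join on id=2 -> n21 (id 2, parent=1, level 2).
Iteration 3: join on id=1 -> n19 (id 1, parent=NULL, level 3).
Iteration 4: parent is NULL; no match; recursion stops.
Total rows emitted: 4.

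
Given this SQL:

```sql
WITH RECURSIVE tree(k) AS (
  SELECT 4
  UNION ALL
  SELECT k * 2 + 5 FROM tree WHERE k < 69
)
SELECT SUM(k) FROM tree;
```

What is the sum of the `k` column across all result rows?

Base: k=4.
Iteration 1: 4 < 69 holds -> k = 4 * 2 + 5 = 13.
Iteration 2: 13 < 69 holds -> k = 13 * 2 + 5 = 31.
Iteration 3: 31 < 69 holds -> k = 31 * 2 + 5 = 67.
Iteration 4: 67 < 69 holds -> k = 67 * 2 + 5 = 139.
Iteration 5: 139 < 69 fails; recursion stops.
SUM(k) = 4 + 13 + 31 + 67 + 139 = 254.

254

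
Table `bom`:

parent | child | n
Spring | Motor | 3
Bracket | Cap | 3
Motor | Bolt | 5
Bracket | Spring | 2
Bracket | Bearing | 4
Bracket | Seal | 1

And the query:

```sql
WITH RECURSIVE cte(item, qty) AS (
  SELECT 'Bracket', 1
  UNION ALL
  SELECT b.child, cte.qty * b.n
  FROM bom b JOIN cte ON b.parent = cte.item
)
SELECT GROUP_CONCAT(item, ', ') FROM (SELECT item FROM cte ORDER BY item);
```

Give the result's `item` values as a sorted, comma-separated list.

Bearing, Bolt, Bracket, Cap, Motor, Seal, Spring

Base: (Bracket, qty=1).
Iteration 1: components of {Bracket} -> Bearing = 1*4 = 4, Cap = 1*3 = 3, Seal = 1*1 = 1, Spring = 1*2 = 2.
Iteration 2: components of {Bearing,Cap,Seal,Spring} -> Motor = 2*3 = 6.
Iteration 3: components of {Motor} -> Bolt = 6*5 = 30.
Iteration 4: no further components; recursion stops.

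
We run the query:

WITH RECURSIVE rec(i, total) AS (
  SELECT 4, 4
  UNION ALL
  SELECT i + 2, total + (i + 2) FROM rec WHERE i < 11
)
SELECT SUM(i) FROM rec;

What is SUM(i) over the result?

Base: i=4, total=4.
Iteration 1: 4 < 11 holds -> i = 4 + 2 = 6, total = 4 + 6 = 10.
Iteration 2: 6 < 11 holds -> i = 6 + 2 = 8, total = 10 + 8 = 18.
Iteration 3: 8 < 11 holds -> i = 8 + 2 = 10, total = 18 + 10 = 28.
Iteration 4: 10 < 11 holds -> i = 10 + 2 = 12, total = 28 + 12 = 40.
Iteration 5: 12 < 11 fails; recursion stops.
SUM(i) = 4 + 6 + 8 + 10 + 12 = 40.

40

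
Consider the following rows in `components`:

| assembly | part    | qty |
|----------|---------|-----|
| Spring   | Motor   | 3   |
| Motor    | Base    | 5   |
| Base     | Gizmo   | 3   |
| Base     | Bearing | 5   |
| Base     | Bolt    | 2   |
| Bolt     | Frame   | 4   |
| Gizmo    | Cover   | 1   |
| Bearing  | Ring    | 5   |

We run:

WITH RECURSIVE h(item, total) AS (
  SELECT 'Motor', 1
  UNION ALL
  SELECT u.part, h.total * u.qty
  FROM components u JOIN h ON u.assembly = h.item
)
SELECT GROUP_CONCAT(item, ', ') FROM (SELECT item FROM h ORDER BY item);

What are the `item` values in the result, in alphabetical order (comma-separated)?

Base, Bearing, Bolt, Cover, Frame, Gizmo, Motor, Ring

Base: (Motor, total=1).
Iteration 1: components of {Motor} -> Base = 1*5 = 5.
Iteration 2: components of {Base} -> Bearing = 5*5 = 25, Bolt = 5*2 = 10, Gizmo = 5*3 = 15.
Iteration 3: components of {Bearing,Bolt,Gizmo} -> Cover = 15*1 = 15, Frame = 10*4 = 40, Ring = 25*5 = 125.
Iteration 4: no further components; recursion stops.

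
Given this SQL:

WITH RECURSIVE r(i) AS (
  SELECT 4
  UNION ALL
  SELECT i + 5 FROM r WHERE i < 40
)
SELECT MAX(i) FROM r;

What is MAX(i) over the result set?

44

Base: i=4.
Iteration 1: 4 < 40 holds -> i = 4 + 5 = 9.
Iteration 2: 9 < 40 holds -> i = 9 + 5 = 14.
Iteration 3: 14 < 40 holds -> i = 14 + 5 = 19.
Iteration 4: 19 < 40 holds -> i = 19 + 5 = 24.
Iteration 5: 24 < 40 holds -> i = 24 + 5 = 29.
Iteration 6: 29 < 40 holds -> i = 29 + 5 = 34.
Iteration 7: 34 < 40 holds -> i = 34 + 5 = 39.
Iteration 8: 39 < 40 holds -> i = 39 + 5 = 44.
Iteration 9: 44 < 40 fails; recursion stops.
i values: 4, 9, 14, 19, 24, 29, 34, 39, 44; the maximum is 44.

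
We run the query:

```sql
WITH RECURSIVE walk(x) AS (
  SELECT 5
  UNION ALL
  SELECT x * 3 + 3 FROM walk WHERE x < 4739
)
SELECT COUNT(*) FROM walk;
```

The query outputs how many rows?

8

Base: x=5.
Iteration 1: 5 < 4739 holds -> x = 5 * 3 + 3 = 18.
Iteration 2: 18 < 4739 holds -> x = 18 * 3 + 3 = 57.
Iteration 3: 57 < 4739 holds -> x = 57 * 3 + 3 = 174.
Iteration 4: 174 < 4739 holds -> x = 174 * 3 + 3 = 525.
Iteration 5: 525 < 4739 holds -> x = 525 * 3 + 3 = 1578.
Iteration 6: 1578 < 4739 holds -> x = 1578 * 3 + 3 = 4737.
Iteration 7: 4737 < 4739 holds -> x = 4737 * 3 + 3 = 14214.
Iteration 8: 14214 < 4739 fails; recursion stops.
Total rows emitted: 8.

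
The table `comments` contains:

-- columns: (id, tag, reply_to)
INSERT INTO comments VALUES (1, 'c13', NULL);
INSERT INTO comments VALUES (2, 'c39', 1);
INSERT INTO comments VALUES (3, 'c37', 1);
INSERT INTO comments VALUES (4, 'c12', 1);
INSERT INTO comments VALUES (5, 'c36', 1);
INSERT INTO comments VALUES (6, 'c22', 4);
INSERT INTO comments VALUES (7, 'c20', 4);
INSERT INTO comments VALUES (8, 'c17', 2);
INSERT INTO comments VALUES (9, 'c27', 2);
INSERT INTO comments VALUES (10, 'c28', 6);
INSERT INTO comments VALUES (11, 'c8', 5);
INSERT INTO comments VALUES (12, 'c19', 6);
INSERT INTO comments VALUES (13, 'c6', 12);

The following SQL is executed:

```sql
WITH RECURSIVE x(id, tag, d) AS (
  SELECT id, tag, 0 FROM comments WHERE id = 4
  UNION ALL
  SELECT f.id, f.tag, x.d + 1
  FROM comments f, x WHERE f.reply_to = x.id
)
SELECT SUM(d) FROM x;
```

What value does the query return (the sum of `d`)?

9

Base: id=4 (c12) at d 0.
Iteration 1: rows with reply_to in {4} -> c22 (id 6, d 1), c20 (id 7, d 1).
Iteration 2: rows with reply_to in {6,7} -> c28 (id 10, d 2), c19 (id 12, d 2).
Iteration 3: rows with reply_to in {10,12} -> c6 (id 13, d 3).
Iteration 4: no rows with reply_to in {13}; recursion stops.
SUM(d) = 0 + 1 + 1 + 2 + 2 + 3 = 9.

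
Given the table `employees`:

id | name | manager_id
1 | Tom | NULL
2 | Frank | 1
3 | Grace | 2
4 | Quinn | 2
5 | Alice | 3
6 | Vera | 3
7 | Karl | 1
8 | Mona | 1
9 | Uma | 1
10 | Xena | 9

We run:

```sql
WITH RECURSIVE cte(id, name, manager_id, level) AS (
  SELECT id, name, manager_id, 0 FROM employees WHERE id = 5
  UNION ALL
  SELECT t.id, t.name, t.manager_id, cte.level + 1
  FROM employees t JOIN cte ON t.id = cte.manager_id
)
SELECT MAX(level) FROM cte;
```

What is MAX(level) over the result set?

3

Base: id=5 (Alice), manager_id=3, level 0.
Iteration 1: join on id=3 -> Grace (id 3, manager_id=2, level 1).
Iteration 2: join on id=2 -> Frank (id 2, manager_id=1, level 2).
Iteration 3: join on id=1 -> Tom (id 1, manager_id=NULL, level 3).
Iteration 4: manager_id is NULL; no match; recursion stops.
level values: 0, 1, 2, 3; the maximum is 3.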